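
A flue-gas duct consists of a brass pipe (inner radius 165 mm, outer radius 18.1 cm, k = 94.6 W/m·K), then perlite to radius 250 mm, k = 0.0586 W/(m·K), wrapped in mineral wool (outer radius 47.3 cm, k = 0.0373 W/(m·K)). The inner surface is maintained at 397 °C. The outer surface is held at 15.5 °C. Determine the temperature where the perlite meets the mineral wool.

T = 304 °C

Resistance network (inner→outer):
  R'_brass = ln(0.181/0.165)/(2πk) = 0.09255/(2π·94.6) = 1.557×10^-4 m·K/W
  R'_perlite = ln(0.250/0.181)/(2πk) = 0.3230/(2π·0.0586) = 0.8772 m·K/W
  R'_mineral wool = ln(0.473/0.250)/(2πk) = 0.6376/(2π·0.0373) = 2.721 m·K/W
ΣR = 1.557×10^-4 + 0.8772 + 2.721 = 3.598 m·K/W
Q' = ΔT/ΣR = (397 °C − 15.5 °C)/3.598 = 106.0 W/m
From the inner boundary to the perlite/mineral wool interface, ΣR_partial = 0.8774 m·K/W.
T_interface = T_in − Q'·ΣR_partial = 397 °C − (106.0)(0.8774) = 304 °C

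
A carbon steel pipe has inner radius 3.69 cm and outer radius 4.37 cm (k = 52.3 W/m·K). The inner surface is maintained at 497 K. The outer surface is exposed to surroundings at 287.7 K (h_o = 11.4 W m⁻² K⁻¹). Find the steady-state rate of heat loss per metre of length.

Q' = 654 W/m

Series thermal resistances, inner to outer:
  R'_carbon steel = ln(0.0437/0.0369)/(2πk) = 0.1691/(2π·52.3) = 5.147×10^-4 m·K/W
  R'_conv,out = 1/(2πr h) = 1/(2π·0.0437·11.4) = 0.3195 m·K/W
ΣR = 5.147×10^-4 + 0.3195 = 0.3200 m·K/W
Q' = ΔT/ΣR = (497 K − 287.7 K)/0.3200 = 654 W/m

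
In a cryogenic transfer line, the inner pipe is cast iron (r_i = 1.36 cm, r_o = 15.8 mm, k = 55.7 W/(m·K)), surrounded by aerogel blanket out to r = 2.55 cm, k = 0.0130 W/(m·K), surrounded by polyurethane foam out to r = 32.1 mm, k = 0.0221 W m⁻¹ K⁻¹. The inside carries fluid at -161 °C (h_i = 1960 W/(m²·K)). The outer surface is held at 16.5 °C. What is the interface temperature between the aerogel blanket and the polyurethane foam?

T = -22.6 °C

Series thermal resistances, inner to outer:
  R'_conv,in = 1/(2πr h) = 1/(2π·0.0136·1960) = 0.005971 m·K/W
  R'_cast iron = ln(0.0158/0.0136)/(2πk) = 0.1499/(2π·55.7) = 4.284×10^-4 m·K/W
  R'_aerogel blanket = ln(0.0255/0.0158)/(2πk) = 0.4787/(2π·0.0130) = 5.860 m·K/W
  R'_polyurethane foam = ln(0.0321/0.0255)/(2πk) = 0.2302/(2π·0.0221) = 1.658 m·K/W
ΣR = 0.005971 + 4.284×10^-4 + 5.860 + 1.658 = 7.524 m·K/W
Q' = ΔT/ΣR = (-161 °C − 16.5 °C)/7.524 = -23.59 W/m
From the inner boundary to the aerogel blanket/polyurethane foam interface, ΣR_partial = 5.866 m·K/W.
T_interface = T_in − Q'·ΣR_partial = -161 °C − (-23.59)(5.866) = -22.6 °C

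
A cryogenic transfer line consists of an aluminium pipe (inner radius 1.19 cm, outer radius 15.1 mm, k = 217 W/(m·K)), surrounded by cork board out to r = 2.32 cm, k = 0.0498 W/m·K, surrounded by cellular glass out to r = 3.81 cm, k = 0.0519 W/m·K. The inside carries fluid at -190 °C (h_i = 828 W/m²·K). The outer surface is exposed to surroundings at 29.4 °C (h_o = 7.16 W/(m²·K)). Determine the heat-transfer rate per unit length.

Resistance network (inner→outer):
  R'_conv,in = 1/(2πr h) = 1/(2π·0.0119·828) = 0.01615 m·K/W
  R'_aluminium = ln(0.0151/0.0119)/(2πk) = 0.2382/(2π·217) = 1.747×10^-4 m·K/W
  R'_cork board = ln(0.0232/0.0151)/(2πk) = 0.4295/(2π·0.0498) = 1.372 m·K/W
  R'_cellular glass = ln(0.0381/0.0232)/(2πk) = 0.4961/(2π·0.0519) = 1.521 m·K/W
  R'_conv,out = 1/(2πr h) = 1/(2π·0.0381·7.16) = 0.5834 m·K/W
ΣR = 0.01615 + 1.747×10^-4 + 1.372 + 1.521 + 0.5834 = 3.493 m·K/W
Q' = ΔT/ΣR = (-190 °C − 29.4 °C)/3.493 = -62.8 W/m
(Negative Q' ⇒ heat flows inward; heat gain = 62.8 W/m.)

Q' = 62.8 W/m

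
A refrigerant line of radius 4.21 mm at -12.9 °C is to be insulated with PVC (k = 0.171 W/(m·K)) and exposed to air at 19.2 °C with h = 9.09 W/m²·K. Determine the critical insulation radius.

r_cr = 1.88 cm

For a cylinder, r_cr = k_ins/h = 0.171/9.09 = 0.0188 m = 1.88 cm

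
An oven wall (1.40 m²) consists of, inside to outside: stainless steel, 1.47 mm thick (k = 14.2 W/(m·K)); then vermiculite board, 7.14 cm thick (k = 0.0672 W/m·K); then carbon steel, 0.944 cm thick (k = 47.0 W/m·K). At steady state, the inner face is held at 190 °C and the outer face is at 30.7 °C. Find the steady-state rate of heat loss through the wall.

Q = 210 W

Series thermal resistances, inner to outer:
  R_stainless steel = L/(kA) = 0.00147/(14.2·1.40) = 7.394×10^-5 K/W
  R_vermiculite board = L/(kA) = 0.0714/(0.0672·1.40) = 0.7589 K/W
  R_carbon steel = L/(kA) = 0.00944/(47.0·1.40) = 1.435×10^-4 K/W
ΣR = 7.394×10^-5 + 0.7589 + 1.435×10^-4 = 0.7591 K/W
Q = ΔT/ΣR = (190 °C − 30.7 °C)/0.7591 = 210 W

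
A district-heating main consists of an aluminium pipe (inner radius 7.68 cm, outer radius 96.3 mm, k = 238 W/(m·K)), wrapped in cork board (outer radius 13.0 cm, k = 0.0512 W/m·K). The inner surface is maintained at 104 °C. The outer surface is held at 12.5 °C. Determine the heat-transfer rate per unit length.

Series thermal resistances, inner to outer:
  R'_aluminium = ln(0.0963/0.0768)/(2πk) = 0.2263/(2π·238) = 1.513×10^-4 m·K/W
  R'_cork board = ln(0.130/0.0963)/(2πk) = 0.3001/(2π·0.0512) = 0.9328 m·K/W
ΣR = 1.513×10^-4 + 0.9328 = 0.9330 m·K/W
Q' = ΔT/ΣR = (104 °C − 12.5 °C)/0.9330 = 98.1 W/m

Q' = 98.1 W/m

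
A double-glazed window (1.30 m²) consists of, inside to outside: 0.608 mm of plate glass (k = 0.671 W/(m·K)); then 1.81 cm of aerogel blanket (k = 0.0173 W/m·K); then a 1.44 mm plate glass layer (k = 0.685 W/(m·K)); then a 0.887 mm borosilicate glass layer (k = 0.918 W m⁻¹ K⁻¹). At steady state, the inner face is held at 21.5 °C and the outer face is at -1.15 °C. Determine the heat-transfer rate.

Resistance network (inner→outer):
  R_plate glass = L/(kA) = 6.08×10^-4/(0.671·1.30) = 6.970×10^-4 K/W
  R_aerogel blanket = L/(kA) = 0.0181/(0.0173·1.30) = 0.8048 K/W
  R_plate glass = L/(kA) = 0.00144/(0.685·1.30) = 0.001617 K/W
  R_borosilicate glass = L/(kA) = 8.87×10^-4/(0.918·1.30) = 7.433×10^-4 K/W
ΣR = 6.970×10^-4 + 0.8048 + 0.001617 + 7.433×10^-4 = 0.8079 K/W
Q = ΔT/ΣR = (21.5 °C − -1.15 °C)/0.8079 = 28.0 W

Q = 28.0 W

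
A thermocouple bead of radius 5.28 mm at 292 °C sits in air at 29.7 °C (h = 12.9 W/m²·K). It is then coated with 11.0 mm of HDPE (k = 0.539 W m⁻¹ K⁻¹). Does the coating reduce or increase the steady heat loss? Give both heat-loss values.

Critical radius for a sphere: r_cr = 2k/h = 0.0836 m = 8.36 cm.
Outer radius after coating: r₂ = 0.00528 + 0.0110 = 0.01628 m.
Since r₁ < r_cr and r₂ ≤ r_cr, the coating moves toward the maximum at r_cr — heat loss rises.
Bare: R = 1/(4πr₁²h) = 221.3 K/W; Q = 262.3/221.3 = 1.19 W.
Coated: R = R_cond + R_conv = 42.17 K/W; Q = 262.3/42.17 = 6.22 W.

increases: 1.19 → 6.22 W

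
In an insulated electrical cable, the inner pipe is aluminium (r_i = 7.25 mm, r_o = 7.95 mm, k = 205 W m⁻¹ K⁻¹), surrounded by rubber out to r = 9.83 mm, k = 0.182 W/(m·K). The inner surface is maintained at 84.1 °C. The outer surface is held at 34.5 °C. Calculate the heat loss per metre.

Resistance network (inner→outer):
  R'_aluminium = ln(0.00795/0.00725)/(2πk) = 0.09217/(2π·205) = 7.156×10^-5 m·K/W
  R'_rubber = ln(0.00983/0.00795)/(2πk) = 0.2123/(2π·0.182) = 0.1856 m·K/W
ΣR = 7.156×10^-5 + 0.1856 = 0.1857 m·K/W
Q' = ΔT/ΣR = (84.1 °C − 34.5 °C)/0.1857 = 267 W/m

Q' = 267 W/m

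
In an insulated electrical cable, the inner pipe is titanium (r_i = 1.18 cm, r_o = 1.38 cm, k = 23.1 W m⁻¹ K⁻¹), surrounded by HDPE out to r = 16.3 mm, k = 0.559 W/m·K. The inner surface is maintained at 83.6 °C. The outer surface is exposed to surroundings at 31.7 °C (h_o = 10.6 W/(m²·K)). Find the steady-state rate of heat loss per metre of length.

Q' = 53.5 W/m

Series thermal resistances, inner to outer:
  R'_titanium = ln(0.0138/0.0118)/(2πk) = 0.1566/(2π·23.1) = 0.001079 m·K/W
  R'_HDPE = ln(0.0163/0.0138)/(2πk) = 0.1665/(2π·0.559) = 0.04740 m·K/W
  R'_conv,out = 1/(2πr h) = 1/(2π·0.0163·10.6) = 0.9211 m·K/W
ΣR = 0.001079 + 0.04740 + 0.9211 = 0.9696 m·K/W
Q' = ΔT/ΣR = (83.6 °C − 31.7 °C)/0.9696 = 53.5 W/m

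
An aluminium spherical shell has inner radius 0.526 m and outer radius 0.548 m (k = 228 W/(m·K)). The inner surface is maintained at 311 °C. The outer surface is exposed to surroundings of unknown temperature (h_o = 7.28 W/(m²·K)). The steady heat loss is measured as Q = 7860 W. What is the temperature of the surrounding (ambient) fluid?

Sum the resistances:
  R_aluminium = (1/0.526 − 1/0.548)/(4πk) = 0.07632/(4π·228) = 2.664×10^-5 K/W
  R_conv,out = 1/(4πr²h) = 1/(4π·0.548²·7.28) = 0.03640 K/W
ΣR = 0.03643 K/W
ΔT = Q·ΣR = 7860 × 0.03643 = 286.3 K
Heat flows outward, so T_out = T_in − ΔT = 311 − 286.3 = 24.7 °C

T_out = 24.7 °C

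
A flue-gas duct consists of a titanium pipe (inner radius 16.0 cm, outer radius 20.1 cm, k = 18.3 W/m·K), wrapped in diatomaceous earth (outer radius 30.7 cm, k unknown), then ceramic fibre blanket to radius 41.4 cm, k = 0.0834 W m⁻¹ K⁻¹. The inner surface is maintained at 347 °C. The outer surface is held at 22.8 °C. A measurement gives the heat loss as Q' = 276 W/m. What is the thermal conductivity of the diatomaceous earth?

ΣR = ΔT/Q' = |347 − 22.8|/276 = 1.175 m·K/W
Known resistances:
  R'_titanium = ln(0.201/0.160)/(2πk) = 0.2281/(2π·18.3) = 0.001984 m·K/W
  R'_ceramic fibre blanket = ln(0.414/0.307)/(2πk) = 0.2990/(2π·0.0834) = 0.5706 m·K/W
R_diatomaceous earth = ΣR − ΣR_known = 1.175 − 0.5726 = 0.6024 m·K/W
ln(r₂/r₁)/(2πk) = 0.6024 ⇒ k = 0.4235/(2π·0.6024) = 0.112 W/m·K

k = 0.112 W/m·K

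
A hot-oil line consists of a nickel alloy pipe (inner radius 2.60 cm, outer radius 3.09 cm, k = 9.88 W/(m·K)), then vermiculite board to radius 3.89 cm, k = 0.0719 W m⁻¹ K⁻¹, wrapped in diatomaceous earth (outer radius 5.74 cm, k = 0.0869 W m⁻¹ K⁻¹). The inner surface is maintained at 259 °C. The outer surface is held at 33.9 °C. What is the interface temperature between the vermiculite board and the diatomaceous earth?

Treat each layer as a resistance in series:
  R'_nickel alloy = ln(0.0309/0.0260)/(2πk) = 0.1727/(2π·9.88) = 0.002781 m·K/W
  R'_vermiculite board = ln(0.0389/0.0309)/(2πk) = 0.2302/(2π·0.0719) = 0.5096 m·K/W
  R'_diatomaceous earth = ln(0.0574/0.0389)/(2πk) = 0.3891/(2π·0.0869) = 0.7125 m·K/W
ΣR = 0.002781 + 0.5096 + 0.7125 = 1.225 m·K/W
Q' = ΔT/ΣR = (259 °C − 33.9 °C)/1.225 = 183.8 W/m
From the inner boundary to the vermiculite board/diatomaceous earth interface, ΣR_partial = 0.5124 m·K/W.
T_interface = T_in − Q'·ΣR_partial = 259 °C − (183.8)(0.5124) = 165 °C

T = 165 °C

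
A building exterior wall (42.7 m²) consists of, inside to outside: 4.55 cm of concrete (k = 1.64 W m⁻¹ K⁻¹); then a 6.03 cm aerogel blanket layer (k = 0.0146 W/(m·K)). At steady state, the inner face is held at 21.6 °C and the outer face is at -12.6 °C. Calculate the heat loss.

Series thermal resistances, inner to outer:
  R_concrete = L/(kA) = 0.0455/(1.64·42.7) = 6.497×10^-4 K/W
  R_aerogel blanket = L/(kA) = 0.0603/(0.0146·42.7) = 0.09672 K/W
ΣR = 6.497×10^-4 + 0.09672 = 0.09737 K/W
Q = ΔT/ΣR = (21.6 °C − -12.6 °C)/0.09737 = 351 W

Q = 351 W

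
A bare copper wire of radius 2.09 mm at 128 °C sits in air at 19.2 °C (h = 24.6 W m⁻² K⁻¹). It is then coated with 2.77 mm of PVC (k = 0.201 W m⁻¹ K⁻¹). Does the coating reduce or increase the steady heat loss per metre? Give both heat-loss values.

Critical radius for a cylinder: r_cr = k/h = 0.00817 m = 0.817 cm.
Outer radius after coating: r₂ = 0.00209 + 0.00277 = 0.00486 m.
Since r₁ < r_cr and r₂ ≤ r_cr, the coating moves toward the maximum at r_cr — heat loss rises.
Bare: R = 1/(2πr₁h) = 3.096 m·K/W; Q = 108.8/3.096 = 35.1 W/m.
Coated: R = R_cond + R_conv = 1.999 m·K/W; Q = 108.8/1.999 = 54.4 W/m.

increases: 35.1 → 54.4 W/m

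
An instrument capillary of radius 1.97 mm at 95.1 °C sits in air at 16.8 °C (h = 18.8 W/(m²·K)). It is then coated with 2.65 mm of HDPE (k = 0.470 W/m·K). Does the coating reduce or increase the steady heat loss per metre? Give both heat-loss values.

increases: 18.2 → 36.9 W/m

Critical radius for a cylinder: r_cr = k/h = 0.0250 m = 2.50 cm.
Outer radius after coating: r₂ = 0.00197 + 0.00265 = 0.00462 m.
Since r₁ < r_cr and r₂ ≤ r_cr, the coating moves toward the maximum at r_cr — heat loss rises.
Bare: R = 1/(2πr₁h) = 4.297 m·K/W; Q = 78.3/4.297 = 18.2 W/m.
Coated: R = R_cond + R_conv = 2.121 m·K/W; Q = 78.3/2.121 = 36.9 W/m.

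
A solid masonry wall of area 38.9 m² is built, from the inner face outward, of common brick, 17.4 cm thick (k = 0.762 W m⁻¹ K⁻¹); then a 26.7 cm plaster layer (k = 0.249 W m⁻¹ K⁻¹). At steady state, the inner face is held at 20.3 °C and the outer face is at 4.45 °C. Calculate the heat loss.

Q = 474 W

Resistance network (inner→outer):
  R_common brick = L/(kA) = 0.174/(0.762·38.9) = 0.005870 K/W
  R_plaster = L/(kA) = 0.267/(0.249·38.9) = 0.02757 K/W
ΣR = 0.005870 + 0.02757 = 0.03344 K/W
Q = ΔT/ΣR = (20.3 °C − 4.45 °C)/0.03344 = 474 W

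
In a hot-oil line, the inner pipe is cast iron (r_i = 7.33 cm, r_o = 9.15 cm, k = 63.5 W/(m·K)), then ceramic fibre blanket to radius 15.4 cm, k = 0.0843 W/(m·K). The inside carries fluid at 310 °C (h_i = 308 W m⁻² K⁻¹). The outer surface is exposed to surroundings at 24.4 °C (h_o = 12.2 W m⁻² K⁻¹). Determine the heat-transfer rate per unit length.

Series thermal resistances, inner to outer:
  R'_conv,in = 1/(2πr h) = 1/(2π·0.0733·308) = 0.007050 m·K/W
  R'_cast iron = ln(0.0915/0.0733)/(2πk) = 0.2218/(2π·63.5) = 5.559×10^-4 m·K/W
  R'_ceramic fibre blanket = ln(0.154/0.0915)/(2πk) = 0.5206/(2π·0.0843) = 0.9829 m·K/W
  R'_conv,out = 1/(2πr h) = 1/(2π·0.154·12.2) = 0.08471 m·K/W
ΣR = 0.007050 + 5.559×10^-4 + 0.9829 + 0.08471 = 1.075 m·K/W
Q' = ΔT/ΣR = (310 °C − 24.4 °C)/1.075 = 266 W/m

Q' = 266 W/m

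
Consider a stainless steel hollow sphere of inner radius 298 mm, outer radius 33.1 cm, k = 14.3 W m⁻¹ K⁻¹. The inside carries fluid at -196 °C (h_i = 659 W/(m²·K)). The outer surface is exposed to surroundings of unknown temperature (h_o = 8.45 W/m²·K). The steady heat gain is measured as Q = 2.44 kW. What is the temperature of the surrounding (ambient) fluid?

Series resistances:
  R_conv,in = 1/(4πr²h) = 1/(4π·0.298²·659) = 0.001360 K/W
  R_stainless steel = (1/0.298 − 1/0.331)/(4πk) = 0.3346/(4π·14.3) = 0.001862 K/W
  R_conv,out = 1/(4πr²h) = 1/(4π·0.331²·8.45) = 0.08596 K/W
ΣR = 0.08918 K/W
ΔT = Q·ΣR = 2440 × 0.08918 = 217.6 K
Heat flows inward, so T_out = T_in + ΔT = -196 + 217.6 = 21.6 °C

T_out = 21.6 °C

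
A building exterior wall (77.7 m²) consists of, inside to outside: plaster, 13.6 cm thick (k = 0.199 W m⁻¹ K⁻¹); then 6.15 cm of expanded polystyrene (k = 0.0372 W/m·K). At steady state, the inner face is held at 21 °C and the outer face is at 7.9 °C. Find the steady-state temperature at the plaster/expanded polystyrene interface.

Resistance network (inner→outer):
  R_plaster = L/(kA) = 0.136/(0.199·77.7) = 0.008796 K/W
  R_expanded polystyrene = L/(kA) = 0.0615/(0.0372·77.7) = 0.02128 K/W
ΣR = 0.008796 + 0.02128 = 0.03008 K/W
Q = ΔT/ΣR = (21 °C − 7.9 °C)/0.03008 = 435.5 W
From the inner boundary to the plaster/expanded polystyrene interface, ΣR_partial = 0.008796 K/W.
T_interface = T_in − Q·ΣR_partial = 21 °C − (435.5)(0.008796) = 17.2 °C

T = 17.2 °C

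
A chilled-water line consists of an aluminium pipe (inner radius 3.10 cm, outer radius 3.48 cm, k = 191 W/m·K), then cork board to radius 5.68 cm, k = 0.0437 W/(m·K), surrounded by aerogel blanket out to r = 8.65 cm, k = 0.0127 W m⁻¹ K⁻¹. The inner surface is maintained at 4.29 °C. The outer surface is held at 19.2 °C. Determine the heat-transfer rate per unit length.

Q' = 2.11 W/m

Resistance network (inner→outer):
  R'_aluminium = ln(0.0348/0.0310)/(2πk) = 0.1156/(2π·191) = 9.635×10^-5 m·K/W
  R'_cork board = ln(0.0568/0.0348)/(2πk) = 0.4899/(2π·0.0437) = 1.784 m·K/W
  R'_aerogel blanket = ln(0.0865/0.0568)/(2πk) = 0.4206/(2π·0.0127) = 5.271 m·K/W
ΣR = 9.635×10^-5 + 1.784 + 5.271 = 7.055 m·K/W
Q' = ΔT/ΣR = (4.29 °C − 19.2 °C)/7.055 = -2.11 W/m
(Negative Q' ⇒ heat flows inward; heat gain = 2.11 W/m.)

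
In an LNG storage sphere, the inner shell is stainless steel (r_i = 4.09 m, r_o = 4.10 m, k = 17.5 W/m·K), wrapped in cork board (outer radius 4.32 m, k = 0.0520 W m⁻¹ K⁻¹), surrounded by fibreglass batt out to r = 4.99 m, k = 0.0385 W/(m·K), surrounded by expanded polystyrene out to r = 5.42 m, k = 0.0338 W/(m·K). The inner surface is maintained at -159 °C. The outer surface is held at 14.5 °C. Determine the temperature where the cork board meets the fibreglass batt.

Treat each layer as a resistance in series:
  R_stainless steel = (1/4.09 − 1/4.10)/(4πk) = 5.963×10^-4/(4π·17.5) = 2.712×10^-6 K/W
  R_cork board = (1/4.10 − 1/4.32)/(4πk) = 0.01242/(4π·0.0520) = 0.01901 K/W
  R_fibreglass batt = (1/4.32 − 1/4.99)/(4πk) = 0.03108/(4π·0.0385) = 0.06424 K/W
  R_expanded polystyrene = (1/4.99 − 1/5.42)/(4πk) = 0.01590/(4π·0.0338) = 0.03743 K/W
ΣR = 2.712×10^-6 + 0.01901 + 0.06424 + 0.03743 = 0.1207 K/W
Q = ΔT/ΣR = (-159 °C − 14.5 °C)/0.1207 = -1437 W
From the inner boundary to the cork board/fibreglass batt interface, ΣR_partial = 0.01901 K/W.
T_interface = T_in − Q·ΣR_partial = -159 °C − (-1437)(0.01901) = -132 °C

T = -132 °C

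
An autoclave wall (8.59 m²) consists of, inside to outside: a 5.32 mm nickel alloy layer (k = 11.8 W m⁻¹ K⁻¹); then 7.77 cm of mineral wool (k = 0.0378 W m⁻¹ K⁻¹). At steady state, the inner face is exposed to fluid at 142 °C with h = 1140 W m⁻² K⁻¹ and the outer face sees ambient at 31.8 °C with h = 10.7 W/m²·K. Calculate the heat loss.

Q = 440 W

Resistance network (inner→outer):
  R_conv,in = 1/(hA) = 1/(1140·8.59) = 1.021×10^-4 K/W
  R_nickel alloy = L/(kA) = 0.00532/(11.8·8.59) = 5.249×10^-5 K/W
  R_mineral wool = L/(kA) = 0.0777/(0.0378·8.59) = 0.2393 K/W
  R_conv,out = 1/(hA) = 1/(10.7·8.59) = 0.01088 K/W
ΣR = 1.021×10^-4 + 5.249×10^-5 + 0.2393 + 0.01088 = 0.2503 K/W
Q = ΔT/ΣR = (142 °C − 31.8 °C)/0.2503 = 440 W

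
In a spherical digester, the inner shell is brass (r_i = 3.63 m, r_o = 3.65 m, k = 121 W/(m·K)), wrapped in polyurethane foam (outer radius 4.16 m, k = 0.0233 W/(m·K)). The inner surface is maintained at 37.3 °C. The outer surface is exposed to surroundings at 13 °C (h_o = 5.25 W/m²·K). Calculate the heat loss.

Treat each layer as a resistance in series:
  R_brass = (1/3.63 − 1/3.65)/(4πk) = 0.001509/(4π·121) = 9.927×10^-7 K/W
  R_polyurethane foam = (1/3.65 − 1/4.16)/(4πk) = 0.03359/(4π·0.0233) = 0.1147 K/W
  R_conv,out = 1/(4πr²h) = 1/(4π·4.16²·5.25) = 8.759×10^-4 K/W
ΣR = 9.927×10^-7 + 0.1147 + 8.759×10^-4 = 0.1156 K/W
Q = ΔT/ΣR = (37.3 °C − 13 °C)/0.1156 = 210 W

Q = 210 W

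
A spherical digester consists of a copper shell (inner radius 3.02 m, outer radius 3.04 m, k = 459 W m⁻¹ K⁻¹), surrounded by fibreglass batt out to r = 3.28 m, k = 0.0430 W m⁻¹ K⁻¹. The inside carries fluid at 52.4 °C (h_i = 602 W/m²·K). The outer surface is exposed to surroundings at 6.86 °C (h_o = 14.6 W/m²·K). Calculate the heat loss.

Series thermal resistances, inner to outer:
  R_conv,in = 1/(4πr²h) = 1/(4π·3.02²·602) = 1.449×10^-5 K/W
  R_copper = (1/3.02 − 1/3.04)/(4πk) = 0.002178/(4π·459) = 3.777×10^-7 K/W
  R_fibreglass batt = (1/3.04 − 1/3.28)/(4πk) = 0.02407/(4π·0.0430) = 0.04454 K/W
  R_conv,out = 1/(4πr²h) = 1/(4π·3.28²·14.6) = 5.066×10^-4 K/W
ΣR = 1.449×10^-5 + 3.777×10^-7 + 0.04454 + 5.066×10^-4 = 0.04506 K/W
Q = ΔT/ΣR = (52.4 °C − 6.86 °C)/0.04506 = 1010 W

Q = 1010 W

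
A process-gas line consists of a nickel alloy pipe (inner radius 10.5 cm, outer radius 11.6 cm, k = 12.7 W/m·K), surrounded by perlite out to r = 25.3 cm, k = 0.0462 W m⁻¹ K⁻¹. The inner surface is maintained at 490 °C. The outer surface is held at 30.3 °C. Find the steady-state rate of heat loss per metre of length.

Treat each layer as a resistance in series:
  R'_nickel alloy = ln(0.116/0.105)/(2πk) = 0.09963/(2π·12.7) = 0.001249 m·K/W
  R'_perlite = ln(0.253/0.116)/(2πk) = 0.7798/(2π·0.0462) = 2.686 m·K/W
ΣR = 0.001249 + 2.686 = 2.687 m·K/W
Q' = ΔT/ΣR = (490 °C − 30.3 °C)/2.687 = 171 W/m

Q' = 171 W/m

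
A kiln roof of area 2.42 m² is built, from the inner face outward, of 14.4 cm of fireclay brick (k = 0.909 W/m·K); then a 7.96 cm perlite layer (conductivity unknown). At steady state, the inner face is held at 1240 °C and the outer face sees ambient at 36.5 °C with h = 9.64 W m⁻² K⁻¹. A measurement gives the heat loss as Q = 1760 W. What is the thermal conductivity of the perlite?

ΣR = ΔT/Q = |1240 − 36.5|/1760 = 0.6838 K/W
Known resistances:
  R_fireclay brick = L/(kA) = 0.144/(0.909·2.42) = 0.06546 K/W
  R_conv,out = 1/(hA) = 1/(9.64·2.42) = 0.04287 K/W
R_perlite = ΣR − ΣR_known = 0.6838 − 0.1083 = 0.5755 K/W
L/(kA) = 0.5755 ⇒ k = 0.0796/(0.5755·2.42) = 0.0572 W/m·K

k = 0.0572 W/m·K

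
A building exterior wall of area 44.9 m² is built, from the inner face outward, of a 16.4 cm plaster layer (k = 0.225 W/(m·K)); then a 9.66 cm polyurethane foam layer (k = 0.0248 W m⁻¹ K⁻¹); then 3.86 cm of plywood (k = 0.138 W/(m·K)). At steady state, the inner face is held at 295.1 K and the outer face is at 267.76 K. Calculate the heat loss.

Q = 250 W

Series thermal resistances, inner to outer:
  R_plaster = L/(kA) = 0.164/(0.225·44.9) = 0.01623 K/W
  R_polyurethane foam = L/(kA) = 0.0966/(0.0248·44.9) = 0.08675 K/W
  R_plywood = L/(kA) = 0.0386/(0.138·44.9) = 0.006230 K/W
ΣR = 0.01623 + 0.08675 + 0.006230 = 0.1092 K/W
Q = ΔT/ΣR = (295.1 K − 267.76 K)/0.1092 = 250 W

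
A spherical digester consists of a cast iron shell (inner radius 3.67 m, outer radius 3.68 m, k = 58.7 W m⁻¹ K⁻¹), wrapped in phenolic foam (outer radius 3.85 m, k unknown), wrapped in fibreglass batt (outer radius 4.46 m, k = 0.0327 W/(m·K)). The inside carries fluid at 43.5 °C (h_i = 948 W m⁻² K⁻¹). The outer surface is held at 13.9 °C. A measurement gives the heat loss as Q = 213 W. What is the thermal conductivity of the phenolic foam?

k = 0.0182 W/m·K

ΣR = ΔT/Q = |43.5 − 13.9|/213 = 0.1390 K/W
Known resistances:
  R_conv,in = 1/(4πr²h) = 1/(4π·3.67²·948) = 6.232×10^-6 K/W
  R_cast iron = (1/3.67 − 1/3.68)/(4πk) = 7.404×10^-4/(4π·58.7) = 1.004×10^-6 K/W
  R_fibreglass batt = (1/3.85 − 1/4.46)/(4πk) = 0.03553/(4π·0.0327) = 0.08645 K/W
R_phenolic foam = ΣR − ΣR_known = 0.1390 − 0.08646 = 0.05254 K/W
(1/r₁−1/r₂)/(4πk) = 0.05254 ⇒ k = 0.01200/(4π·0.05254) = 0.0182 W/m·K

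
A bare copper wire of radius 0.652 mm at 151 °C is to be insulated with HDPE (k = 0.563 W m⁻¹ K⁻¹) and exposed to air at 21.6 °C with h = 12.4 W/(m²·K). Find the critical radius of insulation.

For a cylinder, r_cr = k_ins/h = 0.563/12.4 = 0.0454 m = 4.54 cm

r_cr = 4.54 cm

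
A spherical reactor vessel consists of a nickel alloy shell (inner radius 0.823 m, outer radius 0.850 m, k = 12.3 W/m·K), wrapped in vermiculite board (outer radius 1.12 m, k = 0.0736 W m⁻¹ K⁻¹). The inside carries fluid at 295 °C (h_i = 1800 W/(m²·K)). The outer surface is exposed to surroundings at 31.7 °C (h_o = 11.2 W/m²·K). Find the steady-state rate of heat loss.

Series thermal resistances, inner to outer:
  R_conv,in = 1/(4πr²h) = 1/(4π·0.823²·1800) = 6.527×10^-5 K/W
  R_nickel alloy = (1/0.823 − 1/0.850)/(4πk) = 0.03860/(4π·12.3) = 2.497×10^-4 K/W
  R_vermiculite board = (1/0.850 − 1/1.12)/(4πk) = 0.2836/(4π·0.0736) = 0.3066 K/W
  R_conv,out = 1/(4πr²h) = 1/(4π·1.12²·11.2) = 0.005664 K/W
ΣR = 6.527×10^-5 + 2.497×10^-4 + 0.3066 + 0.005664 = 0.3126 K/W
Q = ΔT/ΣR = (295 °C − 31.7 °C)/0.3126 = 842 W

Q = 842 W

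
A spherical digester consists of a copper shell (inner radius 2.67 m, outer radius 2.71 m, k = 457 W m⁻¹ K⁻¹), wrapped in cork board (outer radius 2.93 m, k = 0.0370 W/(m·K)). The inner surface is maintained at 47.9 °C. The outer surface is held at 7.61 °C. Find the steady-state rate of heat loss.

Resistance network (inner→outer):
  R_copper = (1/2.67 − 1/2.71)/(4πk) = 0.005528/(4π·457) = 9.626×10^-7 K/W
  R_cork board = (1/2.71 − 1/2.93)/(4πk) = 0.02771/(4π·0.0370) = 0.05959 K/W
ΣR = 9.626×10^-7 + 0.05959 = 0.05959 K/W
Q = ΔT/ΣR = (47.9 °C − 7.61 °C)/0.05959 = 676 W

Q = 676 W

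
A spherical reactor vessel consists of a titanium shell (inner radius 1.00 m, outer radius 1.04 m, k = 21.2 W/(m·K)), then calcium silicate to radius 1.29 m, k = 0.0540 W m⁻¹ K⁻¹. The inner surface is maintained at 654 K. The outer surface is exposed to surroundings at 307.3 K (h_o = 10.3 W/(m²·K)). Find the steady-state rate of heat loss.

Series thermal resistances, inner to outer:
  R_titanium = (1/1.00 − 1/1.04)/(4πk) = 0.03846/(4π·21.2) = 1.444×10^-4 K/W
  R_calcium silicate = (1/1.04 − 1/1.29)/(4πk) = 0.1863/(4π·0.0540) = 0.2746 K/W
  R_conv,out = 1/(4πr²h) = 1/(4π·1.29²·10.3) = 0.004643 K/W
ΣR = 1.444×10^-4 + 0.2746 + 0.004643 = 0.2794 K/W
Q = ΔT/ΣR = (654 K − 307.3 K)/0.2794 = 1240 W

Q = 1240 W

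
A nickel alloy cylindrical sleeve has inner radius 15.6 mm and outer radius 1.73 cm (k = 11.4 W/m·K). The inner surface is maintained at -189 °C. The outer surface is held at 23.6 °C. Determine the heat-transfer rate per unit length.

Q' = 1.47×10^5 W/m

Q' = 2πk·ΔT/ln(r₂/r₁) = 2π × 11.4 × 212.6 / ln(0.0173/0.0156) = 1.47×10^5 W/m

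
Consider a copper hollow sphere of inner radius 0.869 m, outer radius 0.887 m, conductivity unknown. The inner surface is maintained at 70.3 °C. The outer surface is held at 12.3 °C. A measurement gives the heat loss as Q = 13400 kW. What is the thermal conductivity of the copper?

k = 429 W/m·K

ΣR = ΔT/Q = |70.3 − 12.3|/1.34×10^7 = 4.328×10^-6 K/W
(1/r₁−1/r₂)/(4πk) = 4.328×10^-6 ⇒ k = 0.02335/(4π·4.328×10^-6) = 429 W/m·K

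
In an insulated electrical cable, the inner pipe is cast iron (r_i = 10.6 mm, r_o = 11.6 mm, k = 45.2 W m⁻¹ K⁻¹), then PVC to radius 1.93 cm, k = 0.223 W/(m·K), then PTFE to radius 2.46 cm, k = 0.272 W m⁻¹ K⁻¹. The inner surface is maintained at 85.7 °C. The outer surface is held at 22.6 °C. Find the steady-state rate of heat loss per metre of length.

Resistance network (inner→outer):
  R'_cast iron = ln(0.0116/0.0106)/(2πk) = 0.09015/(2π·45.2) = 3.174×10^-4 m·K/W
  R'_PVC = ln(0.0193/0.0116)/(2πk) = 0.5091/(2π·0.223) = 0.3633 m·K/W
  R'_PTFE = ln(0.0246/0.0193)/(2πk) = 0.2426/(2π·0.272) = 0.1420 m·K/W
ΣR = 3.174×10^-4 + 0.3633 + 0.1420 = 0.5056 m·K/W
Q' = ΔT/ΣR = (85.7 °C − 22.6 °C)/0.5056 = 125 W/m

Q' = 125 W/m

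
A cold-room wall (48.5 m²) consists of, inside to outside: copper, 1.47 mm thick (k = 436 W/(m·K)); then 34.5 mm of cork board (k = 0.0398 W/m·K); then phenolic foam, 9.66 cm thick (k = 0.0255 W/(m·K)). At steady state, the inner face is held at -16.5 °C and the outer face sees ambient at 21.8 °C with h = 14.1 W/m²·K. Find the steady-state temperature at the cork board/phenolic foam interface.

Resistance network (inner→outer):
  R_copper = L/(kA) = 0.00147/(436·48.5) = 6.952×10^-8 K/W
  R_cork board = L/(kA) = 0.0345/(0.0398·48.5) = 0.01787 K/W
  R_phenolic foam = L/(kA) = 0.0966/(0.0255·48.5) = 0.07811 K/W
  R_conv,out = 1/(hA) = 1/(14.1·48.5) = 0.001462 K/W
ΣR = 6.952×10^-8 + 0.01787 + 0.07811 + 0.001462 = 0.09744 K/W
Q = ΔT/ΣR = (-16.5 °C − 21.8 °C)/0.09744 = -393.1 W
From the inner boundary to the cork board/phenolic foam interface, ΣR_partial = 0.01787 K/W.
T_interface = T_in − Q·ΣR_partial = -16.5 °C − (-393.1)(0.01787) = -9.48 °C

T = -9.48 °C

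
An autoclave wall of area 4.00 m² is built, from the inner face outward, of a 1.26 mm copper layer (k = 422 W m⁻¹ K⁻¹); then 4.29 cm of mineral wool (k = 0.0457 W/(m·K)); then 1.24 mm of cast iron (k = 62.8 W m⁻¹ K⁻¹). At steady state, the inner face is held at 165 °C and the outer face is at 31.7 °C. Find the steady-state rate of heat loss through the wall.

Q = 568 W

Treat each layer as a resistance in series:
  R_copper = L/(kA) = 0.00126/(422·4.00) = 7.464×10^-7 K/W
  R_mineral wool = L/(kA) = 0.0429/(0.0457·4.00) = 0.2347 K/W
  R_cast iron = L/(kA) = 0.00124/(62.8·4.00) = 4.936×10^-6 K/W
ΣR = 7.464×10^-7 + 0.2347 + 4.936×10^-6 = 0.2347 K/W
Q = ΔT/ΣR = (165 °C − 31.7 °C)/0.2347 = 568 W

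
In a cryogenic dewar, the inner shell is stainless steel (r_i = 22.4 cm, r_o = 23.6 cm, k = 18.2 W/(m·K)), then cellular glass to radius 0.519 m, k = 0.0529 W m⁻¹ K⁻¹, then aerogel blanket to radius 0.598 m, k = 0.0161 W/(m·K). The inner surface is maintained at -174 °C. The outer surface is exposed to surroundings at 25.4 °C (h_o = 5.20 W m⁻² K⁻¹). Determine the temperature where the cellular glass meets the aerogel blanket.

Treat each layer as a resistance in series:
  R_stainless steel = (1/0.224 − 1/0.236)/(4πk) = 0.2270/(4π·18.2) = 9.925×10^-4 K/W
  R_cellular glass = (1/0.236 − 1/0.519)/(4πk) = 2.311/(4π·0.0529) = 3.476 K/W
  R_aerogel blanket = (1/0.519 − 1/0.598)/(4πk) = 0.2545/(4π·0.0161) = 1.258 K/W
  R_conv,out = 1/(4πr²h) = 1/(4π·0.598²·5.20) = 0.04279 K/W
ΣR = 9.925×10^-4 + 3.476 + 1.258 + 0.04279 = 4.778 K/W
Q = ΔT/ΣR = (-174 °C − 25.4 °C)/4.778 = -41.73 W
From the inner boundary to the cellular glass/aerogel blanket interface, ΣR_partial = 3.477 K/W.
T_interface = T_in − Q·ΣR_partial = -174 °C − (-41.73)(3.477) = -28.9 °C

T = -28.9 °C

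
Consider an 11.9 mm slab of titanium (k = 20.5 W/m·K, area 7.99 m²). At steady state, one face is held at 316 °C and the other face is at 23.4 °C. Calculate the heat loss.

Q = kA·ΔT/L = 20.5 × 7.99 × |316 °C − 23.4 °C| / 0.0119 = 4.03×10^6 W

Q = 4.03×10^6 W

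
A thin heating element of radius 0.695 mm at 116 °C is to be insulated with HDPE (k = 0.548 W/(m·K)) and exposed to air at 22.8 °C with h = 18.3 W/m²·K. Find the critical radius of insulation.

r_cr = 2.99 cm

For a cylinder, r_cr = k_ins/h = 0.548/18.3 = 0.0299 m = 2.99 cm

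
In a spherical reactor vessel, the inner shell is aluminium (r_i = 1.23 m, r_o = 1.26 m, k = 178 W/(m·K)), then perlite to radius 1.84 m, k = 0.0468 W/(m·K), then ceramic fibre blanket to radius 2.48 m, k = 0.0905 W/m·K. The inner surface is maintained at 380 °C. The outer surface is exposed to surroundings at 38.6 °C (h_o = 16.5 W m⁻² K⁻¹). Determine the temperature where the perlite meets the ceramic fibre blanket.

Resistance network (inner→outer):
  R_aluminium = (1/1.23 − 1/1.26)/(4πk) = 0.01936/(4π·178) = 8.654×10^-6 K/W
  R_perlite = (1/1.26 − 1/1.84)/(4πk) = 0.2502/(4π·0.0468) = 0.4254 K/W
  R_ceramic fibre blanket = (1/1.84 − 1/2.48)/(4πk) = 0.1403/(4π·0.0905) = 0.1233 K/W
  R_conv,out = 1/(4πr²h) = 1/(4π·2.48²·16.5) = 7.842×10^-4 K/W
ΣR = 8.654×10^-6 + 0.4254 + 0.1233 + 7.842×10^-4 = 0.5495 K/W
Q = ΔT/ΣR = (380 °C − 38.6 °C)/0.5495 = 621.3 W
From the inner boundary to the perlite/ceramic fibre blanket interface, ΣR_partial = 0.4254 K/W.
T_interface = T_in − Q·ΣR_partial = 380 °C − (621.3)(0.4254) = 116 °C

T = 116 °C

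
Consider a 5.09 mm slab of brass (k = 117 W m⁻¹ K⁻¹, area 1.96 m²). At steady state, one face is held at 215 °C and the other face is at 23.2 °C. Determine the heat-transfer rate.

Q = 8640 kW

Q = kA·ΔT/L = 117 × 1.96 × |215 °C − 23.2 °C| / 0.00509 = 8.64×10^6 W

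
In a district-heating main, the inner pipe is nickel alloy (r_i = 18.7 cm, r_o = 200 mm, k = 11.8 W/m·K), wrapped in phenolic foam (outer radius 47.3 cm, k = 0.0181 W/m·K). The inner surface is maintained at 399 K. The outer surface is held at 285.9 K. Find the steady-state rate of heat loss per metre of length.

Treat each layer as a resistance in series:
  R'_nickel alloy = ln(0.200/0.187)/(2πk) = 0.06721/(2π·11.8) = 9.065×10^-4 m·K/W
  R'_phenolic foam = ln(0.473/0.200)/(2πk) = 0.8608/(2π·0.0181) = 7.569 m·K/W
ΣR = 9.065×10^-4 + 7.569 = 7.570 m·K/W
Q' = ΔT/ΣR = (399 K − 285.9 K)/7.570 = 14.9 W/m

Q' = 14.9 W/m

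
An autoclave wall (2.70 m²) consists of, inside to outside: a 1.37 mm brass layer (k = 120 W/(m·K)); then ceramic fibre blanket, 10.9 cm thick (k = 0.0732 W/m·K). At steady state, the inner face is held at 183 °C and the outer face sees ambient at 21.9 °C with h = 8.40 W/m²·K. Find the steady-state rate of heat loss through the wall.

Resistance network (inner→outer):
  R_brass = L/(kA) = 0.00137/(120·2.70) = 4.228×10^-6 K/W
  R_ceramic fibre blanket = L/(kA) = 0.109/(0.0732·2.70) = 0.5515 K/W
  R_conv,out = 1/(hA) = 1/(8.40·2.70) = 0.04409 K/W
ΣR = 4.228×10^-6 + 0.5515 + 0.04409 = 0.5956 K/W
Q = ΔT/ΣR = (183 °C − 21.9 °C)/0.5956 = 270 W

Q = 270 W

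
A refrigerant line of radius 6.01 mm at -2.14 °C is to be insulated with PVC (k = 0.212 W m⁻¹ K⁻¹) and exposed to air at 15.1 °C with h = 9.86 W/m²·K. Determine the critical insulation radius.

r_cr = 2.15 cm

For a cylinder, r_cr = k_ins/h = 0.212/9.86 = 0.0215 m = 2.15 cm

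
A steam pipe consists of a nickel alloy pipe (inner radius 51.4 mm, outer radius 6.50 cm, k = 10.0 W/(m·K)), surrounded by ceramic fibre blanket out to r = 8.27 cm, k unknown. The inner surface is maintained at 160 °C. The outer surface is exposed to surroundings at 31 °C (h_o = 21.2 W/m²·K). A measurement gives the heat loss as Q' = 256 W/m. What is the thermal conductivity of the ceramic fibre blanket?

ΣR = ΔT/Q' = |160 − 31|/256 = 0.5039 m·K/W
Known resistances:
  R'_nickel alloy = ln(0.0650/0.0514)/(2πk) = 0.2347/(2π·10.0) = 0.003736 m·K/W
  R'_conv,out = 1/(2πr h) = 1/(2π·0.0827·21.2) = 0.09078 m·K/W
R_ceramic fibre blanket = ΣR − ΣR_known = 0.5039 − 0.09452 = 0.4094 m·K/W
ln(r₂/r₁)/(2πk) = 0.4094 ⇒ k = 0.2408/(2π·0.4094) = 0.0936 W/m·K

k = 0.0936 W/m·K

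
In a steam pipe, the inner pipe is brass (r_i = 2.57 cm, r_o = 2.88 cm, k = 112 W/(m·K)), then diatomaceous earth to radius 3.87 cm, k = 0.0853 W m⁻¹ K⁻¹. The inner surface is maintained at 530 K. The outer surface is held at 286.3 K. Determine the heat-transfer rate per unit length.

Resistance network (inner→outer):
  R'_brass = ln(0.0288/0.0257)/(2πk) = 0.1139/(2π·112) = 1.618×10^-4 m·K/W
  R'_diatomaceous earth = ln(0.0387/0.0288)/(2πk) = 0.2955/(2π·0.0853) = 0.5513 m·K/W
ΣR = 1.618×10^-4 + 0.5513 = 0.5515 m·K/W
Q' = ΔT/ΣR = (530 K − 286.3 K)/0.5515 = 442 W/m

Q' = 442 W/m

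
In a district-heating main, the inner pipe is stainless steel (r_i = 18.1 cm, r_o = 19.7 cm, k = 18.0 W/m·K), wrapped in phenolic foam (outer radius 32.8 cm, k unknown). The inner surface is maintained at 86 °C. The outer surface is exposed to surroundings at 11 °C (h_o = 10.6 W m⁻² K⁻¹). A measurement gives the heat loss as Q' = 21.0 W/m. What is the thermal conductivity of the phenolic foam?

ΣR = ΔT/Q' = |86 − 11|/21.0 = 3.571 m·K/W
Known resistances:
  R'_stainless steel = ln(0.197/0.181)/(2πk) = 0.08471/(2π·18.0) = 7.490×10^-4 m·K/W
  R'_conv,out = 1/(2πr h) = 1/(2π·0.328·10.6) = 0.04578 m·K/W
R_phenolic foam = ΣR − ΣR_known = 3.571 − 0.04653 = 3.524 m·K/W
ln(r₂/r₁)/(2πk) = 3.524 ⇒ k = 0.5098/(2π·3.524) = 0.0230 W/m·K

k = 0.0230 W/m·K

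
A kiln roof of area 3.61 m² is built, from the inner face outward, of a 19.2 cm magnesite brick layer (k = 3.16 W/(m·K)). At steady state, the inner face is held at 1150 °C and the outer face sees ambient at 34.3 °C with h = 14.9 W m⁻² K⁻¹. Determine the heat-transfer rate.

Q = 31.5 kW

Series thermal resistances, inner to outer:
  R_magnesite brick = L/(kA) = 0.192/(3.16·3.61) = 0.01683 K/W
  R_conv,out = 1/(hA) = 1/(14.9·3.61) = 0.01859 K/W
ΣR = 0.01683 + 0.01859 = 0.03542 K/W
Q = ΔT/ΣR = (1150 °C − 34.3 °C)/0.03542 = 31500 W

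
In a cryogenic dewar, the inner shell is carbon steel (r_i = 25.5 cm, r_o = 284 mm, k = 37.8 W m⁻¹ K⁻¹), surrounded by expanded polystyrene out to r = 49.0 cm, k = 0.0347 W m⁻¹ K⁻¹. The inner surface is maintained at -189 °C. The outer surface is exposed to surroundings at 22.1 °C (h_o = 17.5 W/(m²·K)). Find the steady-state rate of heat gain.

Resistance network (inner→outer):
  R_carbon steel = (1/0.255 − 1/0.284)/(4πk) = 0.4004/(4π·37.8) = 8.430×10^-4 K/W
  R_expanded polystyrene = (1/0.284 − 1/0.490)/(4πk) = 1.480/(4π·0.0347) = 3.395 K/W
  R_conv,out = 1/(4πr²h) = 1/(4π·0.490²·17.5) = 0.01894 K/W
ΣR = 8.430×10^-4 + 3.395 + 0.01894 = 3.415 K/W
Q = ΔT/ΣR = (-189 °C − 22.1 °C)/3.415 = -61.8 W
(Negative Q ⇒ heat flows inward; heat gain = 61.8 W.)

Q = 61.8 W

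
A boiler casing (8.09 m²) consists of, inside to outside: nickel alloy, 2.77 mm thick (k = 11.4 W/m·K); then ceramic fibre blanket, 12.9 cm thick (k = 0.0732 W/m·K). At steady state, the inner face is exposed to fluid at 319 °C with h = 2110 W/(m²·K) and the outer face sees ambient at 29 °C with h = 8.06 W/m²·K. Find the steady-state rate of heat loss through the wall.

Q = 1240 W

Treat each layer as a resistance in series:
  R_conv,in = 1/(hA) = 1/(2110·8.09) = 5.858×10^-5 K/W
  R_nickel alloy = L/(kA) = 0.00277/(11.4·8.09) = 3.003×10^-5 K/W
  R_ceramic fibre blanket = L/(kA) = 0.129/(0.0732·8.09) = 0.2178 K/W
  R_conv,out = 1/(hA) = 1/(8.06·8.09) = 0.01534 K/W
ΣR = 5.858×10^-5 + 3.003×10^-5 + 0.2178 + 0.01534 = 0.2332 K/W
Q = ΔT/ΣR = (319 °C − 29 °C)/0.2332 = 1240 W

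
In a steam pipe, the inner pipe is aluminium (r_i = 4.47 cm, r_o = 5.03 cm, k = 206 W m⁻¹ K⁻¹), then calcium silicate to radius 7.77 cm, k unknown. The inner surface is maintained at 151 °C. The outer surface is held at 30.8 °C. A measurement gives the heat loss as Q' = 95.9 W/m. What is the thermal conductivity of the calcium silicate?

k = 0.0552 W/m·K

ΣR = ΔT/Q' = |151 − 30.8|/95.9 = 1.253 m·K/W
Known resistances:
  R'_aluminium = ln(0.0503/0.0447)/(2πk) = 0.1180/(2π·206) = 9.119×10^-5 m·K/W
R_calcium silicate = ΣR − ΣR_known = 1.253 − 9.119×10^-5 = 1.253 m·K/W
ln(r₂/r₁)/(2πk) = 1.253 ⇒ k = 0.4349/(2π·1.253) = 0.0552 W/m·K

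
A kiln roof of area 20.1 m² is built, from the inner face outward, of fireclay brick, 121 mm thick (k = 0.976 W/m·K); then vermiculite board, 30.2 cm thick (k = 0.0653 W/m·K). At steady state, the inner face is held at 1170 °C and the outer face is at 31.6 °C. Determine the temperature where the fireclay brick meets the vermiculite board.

T = 1140 °C

Resistance network (inner→outer):
  R_fireclay brick = L/(kA) = 0.121/(0.976·20.1) = 0.006168 K/W
  R_vermiculite board = L/(kA) = 0.302/(0.0653·20.1) = 0.2301 K/W
ΣR = 0.006168 + 0.2301 = 0.2363 K/W
Q = ΔT/ΣR = (1170 °C − 31.6 °C)/0.2363 = 4818 W
From the inner boundary to the fireclay brick/vermiculite board interface, ΣR_partial = 0.006168 K/W.
T_interface = T_in − Q·ΣR_partial = 1170 °C − (4818)(0.006168) = 1140 °C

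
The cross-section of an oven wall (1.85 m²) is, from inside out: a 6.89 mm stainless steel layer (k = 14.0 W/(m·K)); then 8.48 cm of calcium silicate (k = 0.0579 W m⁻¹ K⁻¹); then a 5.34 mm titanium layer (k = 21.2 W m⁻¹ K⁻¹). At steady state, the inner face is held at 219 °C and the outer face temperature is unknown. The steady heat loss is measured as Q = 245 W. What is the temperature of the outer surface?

T_out = 24.9 °C

Series resistances:
  R_stainless steel = L/(kA) = 0.00689/(14.0·1.85) = 2.660×10^-4 K/W
  R_calcium silicate = L/(kA) = 0.0848/(0.0579·1.85) = 0.7917 K/W
  R_titanium = L/(kA) = 0.00534/(21.2·1.85) = 1.362×10^-4 K/W
ΣR = 0.7921 K/W
ΔT = Q·ΣR = 245 × 0.7921 = 194.1 K
Heat flows outward, so T_out = T_in − ΔT = 219 − 194.1 = 24.9 °C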